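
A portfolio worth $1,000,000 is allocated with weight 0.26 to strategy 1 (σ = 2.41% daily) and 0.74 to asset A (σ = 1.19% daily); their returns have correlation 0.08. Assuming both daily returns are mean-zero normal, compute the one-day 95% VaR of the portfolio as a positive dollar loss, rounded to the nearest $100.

$18,400

σ_p² = 0.26²·2.41² + 0.74²·1.19² + 2·0.08·0.26·0.74·2.41·1.19 = 1.2564 (%²).
σ_p = √1.2564 = 1.121%.
At 95%, z = 1.645.
VaR = 1.645 × 1.121% = 1.844%; on $1,000,000 that is $18,440.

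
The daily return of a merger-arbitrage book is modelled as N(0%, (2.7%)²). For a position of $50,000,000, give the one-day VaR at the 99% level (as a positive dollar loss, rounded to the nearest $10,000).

At 99% one-sided, z = 2.326.
VaR = z·σ = 2.326 × 2.7% = 6.280%.
On $50,000,000: 0.06280 × $50,000,000 = $3,140,000.

$3,140,000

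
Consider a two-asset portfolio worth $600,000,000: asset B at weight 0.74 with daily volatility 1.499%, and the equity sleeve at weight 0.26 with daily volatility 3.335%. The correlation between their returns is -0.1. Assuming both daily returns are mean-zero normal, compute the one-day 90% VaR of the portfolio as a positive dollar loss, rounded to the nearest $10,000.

σ_p² = 0.74²·1.499² + 0.26²·3.335² + 2·-0.1·0.74·0.26·1.499·3.335 = 1.7900 (%²).
σ_p = √1.7900 = 1.338%.
At 90%, z = 1.282.
VaR = 1.282 × 1.338% = 1.715%; on $600,000,000 that is $10,290,000.

$10,290,000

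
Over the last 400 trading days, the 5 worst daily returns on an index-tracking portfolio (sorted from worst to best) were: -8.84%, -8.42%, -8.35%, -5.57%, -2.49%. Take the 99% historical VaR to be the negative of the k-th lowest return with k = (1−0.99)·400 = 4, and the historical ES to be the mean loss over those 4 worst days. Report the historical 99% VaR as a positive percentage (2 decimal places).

5.57%

k = 4; the 4th lowest return is -5.57%, so VaR = 5.57%.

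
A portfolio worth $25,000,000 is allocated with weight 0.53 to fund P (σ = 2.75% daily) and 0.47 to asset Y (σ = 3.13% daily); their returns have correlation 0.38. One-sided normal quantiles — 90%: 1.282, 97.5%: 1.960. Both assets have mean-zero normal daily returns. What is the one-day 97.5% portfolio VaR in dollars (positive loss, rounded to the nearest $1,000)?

σ_p² = 0.53²·2.75² + 0.47²·3.13² + 2·0.38·0.53·0.47·2.75·3.13 = 5.9180 (%²).
σ_p = √5.9180 = 2.433%.
VaR = 1.960 × 2.433% = 4.769%; on $25,000,000 that is $1,192,250.

$1,192,000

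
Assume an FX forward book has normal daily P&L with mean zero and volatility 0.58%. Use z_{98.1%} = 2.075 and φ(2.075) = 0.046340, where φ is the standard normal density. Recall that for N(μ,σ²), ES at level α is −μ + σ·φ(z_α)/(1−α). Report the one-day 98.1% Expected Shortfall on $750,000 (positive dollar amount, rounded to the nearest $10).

Tail multiplier: φ(z)/(1−α) = 0.046340 / 0.019 = 2.439.
ES = 0.58% × 2.439 = 1.415%.
On $750,000: 0.01415 × $750,000 = $10,612.

$10,610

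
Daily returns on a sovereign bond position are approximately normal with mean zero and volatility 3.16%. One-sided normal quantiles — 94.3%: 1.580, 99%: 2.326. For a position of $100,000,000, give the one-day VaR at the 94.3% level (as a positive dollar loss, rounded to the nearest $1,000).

$4,993,000

VaR = z·σ = 1.580 × 3.16% = 4.993%.
On $100,000,000: 0.04993 × $100,000,000 = $4,993,000.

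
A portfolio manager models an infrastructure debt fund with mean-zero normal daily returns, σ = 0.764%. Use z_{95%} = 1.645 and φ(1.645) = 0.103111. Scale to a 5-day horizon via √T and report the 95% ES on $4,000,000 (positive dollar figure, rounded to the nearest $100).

σ_{5d} = 0.764% × √5 = 1.708%.
ES multiplier = φ(z)/(1−α) = 0.103111/0.05 = 2.062.
ES = 1.708% × 2.062 = 3.522%; on $4,000,000: $140,880.

$140,900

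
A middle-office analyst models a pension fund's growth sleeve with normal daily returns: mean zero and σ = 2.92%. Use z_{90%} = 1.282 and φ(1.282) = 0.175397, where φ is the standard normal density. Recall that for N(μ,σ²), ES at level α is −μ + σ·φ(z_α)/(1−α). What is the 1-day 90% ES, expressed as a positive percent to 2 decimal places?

Tail multiplier: φ(z)/(1−α) = 0.175397 / 0.1 = 1.754.
ES = 2.92% × 1.754 = 5.122%.

5.12%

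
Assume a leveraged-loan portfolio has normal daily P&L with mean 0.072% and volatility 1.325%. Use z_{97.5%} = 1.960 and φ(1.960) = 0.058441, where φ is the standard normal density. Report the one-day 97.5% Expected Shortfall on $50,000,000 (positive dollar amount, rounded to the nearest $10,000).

Tail multiplier: φ(z)/(1−α) = 0.058441 / 0.025 = 2.338.
ES = −(0.072%) + 1.325% × 2.338 = 3.026%.
On $50,000,000: 0.03026 × $50,000,000 = $1,513,000.

$1,510,000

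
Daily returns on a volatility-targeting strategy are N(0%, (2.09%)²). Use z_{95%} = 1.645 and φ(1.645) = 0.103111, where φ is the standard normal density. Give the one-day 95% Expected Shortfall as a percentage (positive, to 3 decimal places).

Tail multiplier: φ(z)/(1−α) = 0.103111 / 0.05 = 2.062.
ES = 2.09% × 2.062 = 4.310%.

4.310%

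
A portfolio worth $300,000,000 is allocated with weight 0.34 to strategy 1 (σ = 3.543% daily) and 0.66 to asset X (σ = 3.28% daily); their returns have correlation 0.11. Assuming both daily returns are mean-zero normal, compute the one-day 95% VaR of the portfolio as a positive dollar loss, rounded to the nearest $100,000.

$12,800,000

σ_p² = 0.34²·3.543² + 0.66²·3.28² + 2·0.11·0.34·0.66·3.543·3.28 = 6.7112 (%²).
σ_p = √6.7112 = 2.591%.
At 95%, z = 1.645.
VaR = 1.645 × 2.591% = 4.262%; on $300,000,000 that is $12,786,000.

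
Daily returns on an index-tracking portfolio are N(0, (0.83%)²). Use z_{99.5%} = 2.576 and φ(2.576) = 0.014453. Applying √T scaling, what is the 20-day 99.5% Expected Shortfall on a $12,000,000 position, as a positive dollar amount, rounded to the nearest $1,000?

σ_{20d} = 0.83% × √20 = 3.712%.
ES multiplier = φ(z)/(1−α) = 0.014453/0.005 = 2.891.
ES = 3.712% × 2.891 = 10.731%; on $12,000,000: $1,287,720.

$1,288,000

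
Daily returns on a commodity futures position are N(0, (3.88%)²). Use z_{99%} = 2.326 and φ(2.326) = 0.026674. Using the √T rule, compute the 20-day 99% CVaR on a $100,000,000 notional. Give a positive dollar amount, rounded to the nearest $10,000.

$46,280,000

σ_{20d} = 3.88% × √20 = 17.352%.
ES multiplier = φ(z)/(1−α) = 0.026674/0.01 = 2.667.
ES = 17.352% × 2.667 = 46.278%; on $100,000,000: $46,278,000.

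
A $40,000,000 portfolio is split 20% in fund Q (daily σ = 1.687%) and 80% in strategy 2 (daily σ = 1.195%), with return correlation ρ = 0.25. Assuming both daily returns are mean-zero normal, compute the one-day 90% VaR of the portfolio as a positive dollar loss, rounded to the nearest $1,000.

σ_p² = 0.2²·1.687² + 0.8²·1.195² + 2·0.25·0.2·0.8·1.687·1.195 = 1.1891 (%²).
σ_p = √1.1891 = 1.090%.
At 90%, z = 1.282.
VaR = 1.282 × 1.090% = 1.397%; on $40,000,000 that is $558,800.

$559,000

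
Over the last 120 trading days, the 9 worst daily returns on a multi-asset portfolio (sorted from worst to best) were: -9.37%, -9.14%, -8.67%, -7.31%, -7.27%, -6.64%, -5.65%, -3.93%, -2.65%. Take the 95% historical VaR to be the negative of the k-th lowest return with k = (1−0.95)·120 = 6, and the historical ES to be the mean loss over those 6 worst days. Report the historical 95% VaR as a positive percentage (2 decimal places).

6.64%

k = 6; the 6th lowest return is -6.64%, so VaR = 6.64%.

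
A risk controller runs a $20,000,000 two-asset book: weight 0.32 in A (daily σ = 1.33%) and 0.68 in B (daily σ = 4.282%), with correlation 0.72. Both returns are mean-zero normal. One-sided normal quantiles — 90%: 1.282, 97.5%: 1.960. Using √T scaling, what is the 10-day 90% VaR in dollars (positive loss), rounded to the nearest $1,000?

$2,620,000

σ_p = √(0.32²·1.33² + 0.68²·4.282² + 2·0.72·0.32·0.68·1.33·4.282) = 3.232%.
σ_{10d} = 3.232% × √10 = 10.220%.
VaR = 1.282 × 10.220% = 13.102%; on $20,000,000 that is $2,620,400.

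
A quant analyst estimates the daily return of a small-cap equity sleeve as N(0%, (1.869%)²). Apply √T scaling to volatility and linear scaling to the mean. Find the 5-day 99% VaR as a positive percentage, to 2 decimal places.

At 99%, z = 2.326.
σ_{5d} = 1.869% × √5 = 4.179%.
VaR = 2.326 × 4.179% = 9.720%.

9.72%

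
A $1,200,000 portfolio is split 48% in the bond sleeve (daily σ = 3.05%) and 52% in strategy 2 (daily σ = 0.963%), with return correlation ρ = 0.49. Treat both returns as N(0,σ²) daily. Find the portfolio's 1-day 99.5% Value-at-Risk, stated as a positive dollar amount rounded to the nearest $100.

σ_p² = 0.48²·3.05² + 0.52²·0.963² + 2·0.49·0.48·0.52·3.05·0.963 = 3.1125 (%²).
σ_p = √3.1125 = 1.764%.
At 99.5%, z = 2.576.
VaR = 2.576 × 1.764% = 4.544%; on $1,200,000 that is $54,528.

$54,500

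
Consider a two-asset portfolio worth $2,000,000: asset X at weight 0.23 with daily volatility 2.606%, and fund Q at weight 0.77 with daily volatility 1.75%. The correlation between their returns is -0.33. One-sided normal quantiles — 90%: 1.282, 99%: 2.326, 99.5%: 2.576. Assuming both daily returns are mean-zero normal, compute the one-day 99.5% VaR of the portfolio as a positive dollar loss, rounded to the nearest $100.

σ_p² = 0.23²·2.606² + 0.77²·1.75² + 2·-0.33·0.23·0.77·2.606·1.75 = 1.6420 (%²).
σ_p = √1.6420 = 1.281%.
VaR = 2.576 × 1.281% = 3.300%; on $2,000,000 that is $66,000.

$66,000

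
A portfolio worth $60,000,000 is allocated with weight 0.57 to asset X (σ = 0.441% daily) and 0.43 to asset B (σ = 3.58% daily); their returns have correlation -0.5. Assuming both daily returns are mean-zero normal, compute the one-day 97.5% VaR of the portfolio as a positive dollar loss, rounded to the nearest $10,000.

σ_p² = 0.57²·0.441² + 0.43²·3.58² + 2·-0.5·0.57·0.43·0.441·3.58 = 2.0460 (%²).
σ_p = √2.0460 = 1.430%.
At 97.5%, z = 1.960.
VaR = 1.960 × 1.430% = 2.803%; on $60,000,000 that is $1,681,800.

$1,680,000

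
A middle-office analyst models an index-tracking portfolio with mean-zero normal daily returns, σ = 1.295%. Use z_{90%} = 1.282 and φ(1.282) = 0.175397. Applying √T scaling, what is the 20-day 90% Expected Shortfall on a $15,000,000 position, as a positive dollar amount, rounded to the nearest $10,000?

σ_{20d} = 1.295% × √20 = 5.791%.
ES multiplier = φ(z)/(1−α) = 0.175397/0.1 = 1.754.
ES = 5.791% × 1.754 = 10.157%; on $15,000,000: $1,523,550.

$1,520,000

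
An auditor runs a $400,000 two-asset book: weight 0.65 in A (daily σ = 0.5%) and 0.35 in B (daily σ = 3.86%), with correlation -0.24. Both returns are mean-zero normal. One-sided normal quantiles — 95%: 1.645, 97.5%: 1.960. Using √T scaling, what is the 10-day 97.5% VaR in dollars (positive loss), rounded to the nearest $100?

$32,500

σ_p = √(0.65²·0.5² + 0.35²·3.86² + 2·-0.24·0.65·0.35·0.5·3.86) = 1.312%.
σ_{10d} = 1.312% × √10 = 4.149%.
VaR = 1.960 × 4.149% = 8.132%; on $400,000 that is $32,528.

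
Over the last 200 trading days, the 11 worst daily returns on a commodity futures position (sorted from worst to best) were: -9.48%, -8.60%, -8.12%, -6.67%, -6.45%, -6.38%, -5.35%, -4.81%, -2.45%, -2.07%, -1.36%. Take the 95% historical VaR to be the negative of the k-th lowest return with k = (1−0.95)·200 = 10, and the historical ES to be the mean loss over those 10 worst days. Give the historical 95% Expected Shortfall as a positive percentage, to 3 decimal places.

6.038%

The 10 worst returns sum to -60.38%.
ES = −(-60.38%) / 10 = 6.038%.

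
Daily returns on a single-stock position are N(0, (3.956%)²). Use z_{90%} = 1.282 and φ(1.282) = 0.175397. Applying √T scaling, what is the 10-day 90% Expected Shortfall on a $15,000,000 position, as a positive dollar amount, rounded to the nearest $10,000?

σ_{10d} = 3.956% × √10 = 12.510%.
ES multiplier = φ(z)/(1−α) = 0.175397/0.1 = 1.754.
ES = 12.510% × 1.754 = 21.943%; on $15,000,000: $3,291,450.

$3,290,000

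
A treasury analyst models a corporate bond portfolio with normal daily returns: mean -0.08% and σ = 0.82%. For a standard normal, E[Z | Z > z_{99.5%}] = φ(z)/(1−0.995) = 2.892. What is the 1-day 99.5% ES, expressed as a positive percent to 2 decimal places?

ES = −(-0.08%) + 0.82% × 2.892 = 2.451%.

2.45%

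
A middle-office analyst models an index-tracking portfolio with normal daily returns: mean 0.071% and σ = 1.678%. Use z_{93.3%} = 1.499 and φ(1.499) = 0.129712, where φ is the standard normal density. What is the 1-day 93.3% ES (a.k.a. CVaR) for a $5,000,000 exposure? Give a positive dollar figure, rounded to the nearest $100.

$158,900

Tail multiplier: φ(z)/(1−α) = 0.129712 / 0.067 = 1.936.
ES = −(0.071%) + 1.678% × 1.936 = 3.178%.
On $5,000,000: 0.03178 × $5,000,000 = $158,900.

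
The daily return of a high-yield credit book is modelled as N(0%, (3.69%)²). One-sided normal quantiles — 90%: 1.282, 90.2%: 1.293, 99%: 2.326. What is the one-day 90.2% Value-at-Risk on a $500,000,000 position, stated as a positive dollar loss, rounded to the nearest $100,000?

$23,900,000

VaR = z·σ = 1.293 × 3.69% = 4.771%.
On $500,000,000: 0.04771 × $500,000,000 = $23,855,000.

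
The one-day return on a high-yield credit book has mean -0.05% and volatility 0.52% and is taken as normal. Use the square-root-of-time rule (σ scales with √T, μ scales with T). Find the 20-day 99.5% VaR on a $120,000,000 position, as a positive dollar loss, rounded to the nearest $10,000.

$8,390,000

At 99.5%, z = 2.576.
σ_{20d} = 0.52% × √20 = 2.326%; μ_{20d} = 20 × -0.05% = -1.000%.
VaR = −(-1.000%) + 2.576 × 2.326% = 6.992%.
On $120,000,000: 0.06992 × $120,000,000 = $8,390,400.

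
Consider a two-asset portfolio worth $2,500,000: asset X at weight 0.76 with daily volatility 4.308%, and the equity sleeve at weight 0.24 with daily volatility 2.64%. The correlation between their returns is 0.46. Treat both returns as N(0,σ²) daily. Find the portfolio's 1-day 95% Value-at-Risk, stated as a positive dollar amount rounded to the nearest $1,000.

$148,000

σ_p² = 0.76²·4.308² + 0.24²·2.64² + 2·0.46·0.76·0.24·4.308·2.64 = 13.0295 (%²).
σ_p = √13.0295 = 3.610%.
At 95%, z = 1.645.
VaR = 1.645 × 3.610% = 5.938%; on $2,500,000 that is $148,450.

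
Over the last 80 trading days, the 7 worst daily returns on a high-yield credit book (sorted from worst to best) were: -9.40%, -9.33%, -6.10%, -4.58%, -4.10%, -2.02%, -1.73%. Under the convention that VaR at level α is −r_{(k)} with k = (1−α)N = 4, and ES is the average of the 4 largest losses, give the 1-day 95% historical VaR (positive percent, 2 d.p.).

k = 4; the 4th lowest return is -4.58%, so VaR = 4.58%.

4.58%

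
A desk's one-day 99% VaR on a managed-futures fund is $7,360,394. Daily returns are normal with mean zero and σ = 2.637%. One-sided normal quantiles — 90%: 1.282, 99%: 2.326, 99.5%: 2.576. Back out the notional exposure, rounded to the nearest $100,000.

VaR as a fraction of value: z·σ = 2.326 × 2.637% = 6.13366%.
Position = $7,360,394 / 0.0613366 = $119,999,993.

$120,000,000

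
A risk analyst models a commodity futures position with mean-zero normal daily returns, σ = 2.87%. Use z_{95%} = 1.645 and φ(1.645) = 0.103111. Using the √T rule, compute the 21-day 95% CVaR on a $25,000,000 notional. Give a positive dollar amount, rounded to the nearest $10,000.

σ_{21d} = 2.87% × √21 = 13.152%.
ES multiplier = φ(z)/(1−α) = 0.103111/0.05 = 2.062.
ES = 13.152% × 2.062 = 27.119%; on $25,000,000: $6,779,750.

$6,780,000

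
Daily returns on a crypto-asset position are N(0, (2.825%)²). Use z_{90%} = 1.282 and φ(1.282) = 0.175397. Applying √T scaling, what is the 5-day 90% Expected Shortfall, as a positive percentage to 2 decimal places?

σ_{5d} = 2.825% × √5 = 6.317%.
ES multiplier = φ(z)/(1−α) = 0.175397/0.1 = 1.754.
ES = 6.317% × 1.754 = 11.080%.

11.08%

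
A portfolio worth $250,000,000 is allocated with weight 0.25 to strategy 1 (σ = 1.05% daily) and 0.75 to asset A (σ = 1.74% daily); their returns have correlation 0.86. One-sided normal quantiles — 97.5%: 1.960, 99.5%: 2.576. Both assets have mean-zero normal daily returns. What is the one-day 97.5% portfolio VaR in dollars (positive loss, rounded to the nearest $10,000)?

σ_p² = 0.25²·1.05² + 0.75²·1.74² + 2·0.86·0.25·0.75·1.05·1.74 = 2.3611 (%²).
σ_p = √2.3611 = 1.537%.
VaR = 1.960 × 1.537% = 3.013%; on $250,000,000 that is $7,532,500.

$7,530,000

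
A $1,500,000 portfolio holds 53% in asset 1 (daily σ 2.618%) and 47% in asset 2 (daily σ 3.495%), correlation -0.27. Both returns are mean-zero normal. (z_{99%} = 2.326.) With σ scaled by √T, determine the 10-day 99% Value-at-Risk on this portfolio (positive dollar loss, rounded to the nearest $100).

$203,200

σ_p = √(0.53²·2.618² + 0.47²·3.495² + 2·-0.27·0.53·0.47·2.618·3.495) = 1.842%.
σ_{10d} = 1.842% × √10 = 5.825%.
VaR = 2.326 × 5.825% = 13.549%; on $1,500,000 that is $203,235.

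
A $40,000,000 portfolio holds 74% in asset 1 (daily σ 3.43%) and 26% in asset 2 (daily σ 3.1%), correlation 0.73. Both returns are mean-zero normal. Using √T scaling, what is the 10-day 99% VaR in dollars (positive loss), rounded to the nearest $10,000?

σ_p = √(0.74²·3.43² + 0.26²·3.1² + 2·0.73·0.74·0.26·3.43·3.1) = 3.175%.
σ_{10d} = 3.175% × √10 = 10.040%.
z(99%) = 2.326.
VaR = 2.326 × 10.040% = 23.353%; on $40,000,000 that is $9,341,200.

$9,340,000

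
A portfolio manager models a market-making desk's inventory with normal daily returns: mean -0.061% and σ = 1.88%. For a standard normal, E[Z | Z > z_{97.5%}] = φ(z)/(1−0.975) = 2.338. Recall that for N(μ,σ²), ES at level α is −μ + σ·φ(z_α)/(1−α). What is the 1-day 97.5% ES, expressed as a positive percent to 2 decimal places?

ES = −(-0.061%) + 1.88% × 2.338 = 4.456%.

4.46%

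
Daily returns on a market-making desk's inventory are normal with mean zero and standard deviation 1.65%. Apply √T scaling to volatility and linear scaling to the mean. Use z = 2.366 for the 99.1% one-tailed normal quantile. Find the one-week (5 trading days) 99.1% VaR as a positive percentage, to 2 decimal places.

σ_{5d} = 1.65% × √5 = 3.690%.
VaR = 2.366 × 3.690% = 8.731%.

8.73%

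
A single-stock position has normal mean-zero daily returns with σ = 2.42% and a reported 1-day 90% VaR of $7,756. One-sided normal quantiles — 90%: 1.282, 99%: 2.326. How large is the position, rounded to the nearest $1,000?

VaR as a fraction of value: z·σ = 1.282 × 2.42% = 3.10244%.
Position = $7,756 / 0.0310244 = $249,997.

$250,000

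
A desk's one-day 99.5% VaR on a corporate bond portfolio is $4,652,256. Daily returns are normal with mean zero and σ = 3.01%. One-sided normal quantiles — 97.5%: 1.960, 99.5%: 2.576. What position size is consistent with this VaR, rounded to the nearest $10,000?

VaR as a fraction of value: z·σ = 2.576 × 3.01% = 7.75376%.
Position = $4,652,256 / 0.0775376 = $60,000,000.

$60,000,000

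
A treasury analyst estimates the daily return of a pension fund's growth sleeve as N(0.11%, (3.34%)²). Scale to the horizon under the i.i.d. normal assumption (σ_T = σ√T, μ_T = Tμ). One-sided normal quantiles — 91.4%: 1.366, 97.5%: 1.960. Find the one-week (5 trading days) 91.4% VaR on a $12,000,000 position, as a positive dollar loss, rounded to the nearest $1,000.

$1,158,000

σ_{5d} = 3.34% × √5 = 7.468%; μ_{5d} = 5 × 0.11% = 0.550%.
VaR = −(0.550%) + 1.366 × 7.468% = 9.651%.
On $12,000,000: 0.09651 × $12,000,000 = $1,158,120.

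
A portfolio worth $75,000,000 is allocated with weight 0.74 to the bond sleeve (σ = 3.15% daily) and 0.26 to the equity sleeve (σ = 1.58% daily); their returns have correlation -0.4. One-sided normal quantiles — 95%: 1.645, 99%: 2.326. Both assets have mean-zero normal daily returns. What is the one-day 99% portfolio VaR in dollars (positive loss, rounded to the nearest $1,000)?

σ_p² = 0.74²·3.15² + 0.26²·1.58² + 2·-0.4·0.74·0.26·3.15·1.58 = 4.8363 (%²).
σ_p = √4.8363 = 2.199%.
VaR = 2.326 × 2.199% = 5.115%; on $75,000,000 that is $3,836,250.

$3,836,000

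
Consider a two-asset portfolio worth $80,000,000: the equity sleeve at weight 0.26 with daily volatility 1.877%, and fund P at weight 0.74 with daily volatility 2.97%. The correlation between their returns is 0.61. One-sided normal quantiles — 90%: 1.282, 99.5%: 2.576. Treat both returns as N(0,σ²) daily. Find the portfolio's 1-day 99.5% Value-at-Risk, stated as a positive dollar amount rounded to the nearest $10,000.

σ_p² = 0.26²·1.877² + 0.74²·2.97² + 2·0.61·0.26·0.74·1.877·2.97 = 6.3770 (%²).
σ_p = √6.3770 = 2.525%.
VaR = 2.576 × 2.525% = 6.504%; on $80,000,000 that is $5,203,200.

$5,200,000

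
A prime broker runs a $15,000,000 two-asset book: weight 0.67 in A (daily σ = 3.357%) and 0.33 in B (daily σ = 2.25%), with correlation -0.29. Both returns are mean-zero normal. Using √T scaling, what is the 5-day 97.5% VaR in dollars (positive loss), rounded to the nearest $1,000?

$1,416,000

σ_p = √(0.67²·3.357² + 0.33²·2.25² + 2·-0.29·0.67·0.33·3.357·2.25) = 2.154%.
σ_{5d} = 2.154% × √5 = 4.816%.
z(97.5%) = 1.960.
VaR = 1.960 × 4.816% = 9.439%; on $15,000,000 that is $1,415,850.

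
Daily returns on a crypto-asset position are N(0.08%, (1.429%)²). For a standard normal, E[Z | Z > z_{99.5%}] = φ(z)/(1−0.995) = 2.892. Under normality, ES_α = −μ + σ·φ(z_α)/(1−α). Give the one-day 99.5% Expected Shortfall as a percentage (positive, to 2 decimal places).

ES = −(0.08%) + 1.429% × 2.892 = 4.053%.

4.05%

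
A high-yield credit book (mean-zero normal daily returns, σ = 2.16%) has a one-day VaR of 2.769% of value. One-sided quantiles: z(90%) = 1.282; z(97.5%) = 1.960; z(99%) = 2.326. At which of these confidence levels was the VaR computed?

90%

Implied z = VaR/σ = 2.769 / 2.16 = 1.282.
This matches z(90%) = 1.282.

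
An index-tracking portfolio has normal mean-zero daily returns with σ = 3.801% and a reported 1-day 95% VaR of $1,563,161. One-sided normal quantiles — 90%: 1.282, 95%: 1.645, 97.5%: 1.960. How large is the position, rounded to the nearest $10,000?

$25,000,000

VaR as a fraction of value: z·σ = 1.645 × 3.801% = 6.25265%.
Position = $1,563,161 / 0.0625264 = $24,999,996.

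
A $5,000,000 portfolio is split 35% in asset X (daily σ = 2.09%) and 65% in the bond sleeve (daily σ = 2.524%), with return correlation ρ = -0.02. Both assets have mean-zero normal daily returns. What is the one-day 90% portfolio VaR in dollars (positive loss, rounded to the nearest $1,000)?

$114,000

σ_p² = 0.35²·2.09² + 0.65²·2.524² + 2·-0.02·0.35·0.65·2.09·2.524 = 3.1787 (%²).
σ_p = √3.1787 = 1.783%.
At 90%, z = 1.282.
VaR = 1.282 × 1.783% = 2.286%; on $5,000,000 that is $114,300.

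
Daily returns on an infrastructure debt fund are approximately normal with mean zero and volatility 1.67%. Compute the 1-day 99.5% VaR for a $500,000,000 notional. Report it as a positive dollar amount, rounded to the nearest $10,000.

$21,510,000

At 99.5% one-sided, z = 2.576.
VaR = z·σ = 2.576 × 1.67% = 4.302%.
On $500,000,000: 0.04302 × $500,000,000 = $21,510,000.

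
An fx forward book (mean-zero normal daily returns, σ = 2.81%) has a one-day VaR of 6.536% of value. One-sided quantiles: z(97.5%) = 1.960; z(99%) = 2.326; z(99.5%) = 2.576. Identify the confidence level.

Implied z = VaR/σ = 6.536 / 2.81 = 2.326.
This matches z(99%) = 2.326.

99%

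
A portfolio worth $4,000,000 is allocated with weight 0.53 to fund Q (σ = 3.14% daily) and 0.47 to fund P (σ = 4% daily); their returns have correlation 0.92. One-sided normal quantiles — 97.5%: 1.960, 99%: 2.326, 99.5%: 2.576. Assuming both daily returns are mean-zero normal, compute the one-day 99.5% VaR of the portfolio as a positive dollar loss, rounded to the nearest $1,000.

$358,000

σ_p² = 0.53²·3.14² + 0.47²·4² + 2·0.92·0.53·0.47·3.14·4 = 12.0608 (%²).
σ_p = √12.0608 = 3.473%.
VaR = 2.576 × 3.473% = 8.946%; on $4,000,000 that is $357,840.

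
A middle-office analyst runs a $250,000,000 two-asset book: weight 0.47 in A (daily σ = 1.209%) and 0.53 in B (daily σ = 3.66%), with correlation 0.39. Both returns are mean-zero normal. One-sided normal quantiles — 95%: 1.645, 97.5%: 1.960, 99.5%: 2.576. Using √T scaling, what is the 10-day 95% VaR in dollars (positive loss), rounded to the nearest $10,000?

σ_p = √(0.47²·1.209² + 0.53²·3.66² + 2·0.39·0.47·0.53·1.209·3.66) = 2.224%.
σ_{10d} = 2.224% × √10 = 7.033%.
VaR = 1.645 × 7.033% = 11.569%; on $250,000,000 that is $28,922,500.

$28,920,000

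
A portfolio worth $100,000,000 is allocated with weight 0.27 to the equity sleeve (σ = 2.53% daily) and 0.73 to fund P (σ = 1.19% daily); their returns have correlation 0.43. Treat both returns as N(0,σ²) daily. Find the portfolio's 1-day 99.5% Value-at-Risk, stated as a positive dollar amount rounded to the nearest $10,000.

σ_p² = 0.27²·2.53² + 0.73²·1.19² + 2·0.43·0.27·0.73·2.53·1.19 = 1.7316 (%²).
σ_p = √1.7316 = 1.316%.
At 99.5%, z = 2.576.
VaR = 2.576 × 1.316% = 3.390%; on $100,000,000 that is $3,390,000.

$3,390,000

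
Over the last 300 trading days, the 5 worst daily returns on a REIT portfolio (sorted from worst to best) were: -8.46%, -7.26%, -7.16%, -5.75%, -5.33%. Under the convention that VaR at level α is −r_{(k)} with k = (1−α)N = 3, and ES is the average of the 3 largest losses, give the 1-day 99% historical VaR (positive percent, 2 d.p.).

7.16%

k = 3; the 3rd lowest return is -7.16%, so VaR = 7.16%.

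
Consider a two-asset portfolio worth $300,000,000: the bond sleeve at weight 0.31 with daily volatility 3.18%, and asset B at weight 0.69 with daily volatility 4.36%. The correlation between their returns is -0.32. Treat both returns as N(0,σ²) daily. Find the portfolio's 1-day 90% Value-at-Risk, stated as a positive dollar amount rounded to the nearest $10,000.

$10,960,000

σ_p² = 0.31²·3.18² + 0.69²·4.36² + 2·-0.32·0.31·0.69·3.18·4.36 = 8.1242 (%²).
σ_p = √8.1242 = 2.850%.
At 90%, z = 1.282.
VaR = 1.282 × 2.850% = 3.654%; on $300,000,000 that is $10,962,000.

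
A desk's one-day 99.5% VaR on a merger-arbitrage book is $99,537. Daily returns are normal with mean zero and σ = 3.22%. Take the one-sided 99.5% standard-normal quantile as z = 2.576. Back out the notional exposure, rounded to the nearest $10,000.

VaR as a fraction of value: z·σ = 2.576 × 3.22% = 8.29472%.
Position = $99,537 / 0.0829472 = $1,200,004.

$1,200,000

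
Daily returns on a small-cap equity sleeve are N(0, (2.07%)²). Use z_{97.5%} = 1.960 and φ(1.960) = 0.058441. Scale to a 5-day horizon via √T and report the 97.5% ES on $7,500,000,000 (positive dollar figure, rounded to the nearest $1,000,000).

$812,000,000

σ_{5d} = 2.07% × √5 = 4.629%.
ES multiplier = φ(z)/(1−α) = 0.058441/0.025 = 2.338.
ES = 4.629% × 2.338 = 10.823%; on $7,500,000,000: $811,725,000.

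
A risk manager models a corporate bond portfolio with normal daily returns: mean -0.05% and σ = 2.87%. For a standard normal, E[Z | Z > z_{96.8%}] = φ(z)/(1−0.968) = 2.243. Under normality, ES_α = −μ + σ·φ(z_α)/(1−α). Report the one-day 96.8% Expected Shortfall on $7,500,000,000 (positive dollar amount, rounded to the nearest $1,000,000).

$487,000,000

ES = −(-0.05%) + 2.87% × 2.243 = 6.487%.
On $7,500,000,000: 0.06487 × $7,500,000,000 = $486,525,000.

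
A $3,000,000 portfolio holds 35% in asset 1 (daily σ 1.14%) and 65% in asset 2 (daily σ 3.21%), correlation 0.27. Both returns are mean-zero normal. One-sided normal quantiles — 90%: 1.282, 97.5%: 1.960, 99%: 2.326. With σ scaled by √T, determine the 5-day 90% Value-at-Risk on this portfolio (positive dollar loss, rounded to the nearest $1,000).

$192,000

σ_p = √(0.35²·1.14² + 0.65²·3.21² + 2·0.27·0.35·0.65·1.14·3.21) = 2.228%.
σ_{5d} = 2.228% × √5 = 4.982%.
VaR = 1.282 × 4.982% = 6.387%; on $3,000,000 that is $191,610.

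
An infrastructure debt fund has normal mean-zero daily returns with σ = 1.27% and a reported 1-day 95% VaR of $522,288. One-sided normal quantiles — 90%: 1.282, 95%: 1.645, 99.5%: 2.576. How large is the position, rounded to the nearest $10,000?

VaR as a fraction of value: z·σ = 1.645 × 1.27% = 2.08915%.
Position = $522,288 / 0.0208915 = $25,000,024.

$25,000,000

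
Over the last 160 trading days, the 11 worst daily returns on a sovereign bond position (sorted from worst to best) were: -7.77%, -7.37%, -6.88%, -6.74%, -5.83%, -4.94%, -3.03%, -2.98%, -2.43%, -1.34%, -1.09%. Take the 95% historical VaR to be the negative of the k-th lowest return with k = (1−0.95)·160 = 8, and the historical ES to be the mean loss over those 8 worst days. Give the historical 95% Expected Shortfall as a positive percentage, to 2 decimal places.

The 8 worst returns sum to -45.54%.
ES = −(-45.54%) / 8 = 5.6925% ≈ 5.69%.

5.69%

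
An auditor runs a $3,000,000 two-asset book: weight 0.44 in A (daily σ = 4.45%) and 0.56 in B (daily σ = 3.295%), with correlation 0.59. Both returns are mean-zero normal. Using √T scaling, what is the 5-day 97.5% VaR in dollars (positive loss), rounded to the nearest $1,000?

$446,000

σ_p = √(0.44²·4.45² + 0.56²·3.295² + 2·0.59·0.44·0.56·4.45·3.295) = 3.391%.
σ_{5d} = 3.391% × √5 = 7.583%.
z(97.5%) = 1.960.
VaR = 1.960 × 7.583% = 14.863%; on $3,000,000 that is $445,890.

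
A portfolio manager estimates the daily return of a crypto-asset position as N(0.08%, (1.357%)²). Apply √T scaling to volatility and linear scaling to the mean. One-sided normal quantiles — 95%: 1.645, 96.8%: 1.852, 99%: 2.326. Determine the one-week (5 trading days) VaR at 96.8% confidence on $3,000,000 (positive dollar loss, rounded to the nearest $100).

σ_{5d} = 1.357% × √5 = 3.034%; μ_{5d} = 5 × 0.08% = 0.400%.
VaR = −(0.400%) + 1.852 × 3.034% = 5.219%.
On $3,000,000: 0.05219 × $3,000,000 = $156,570.

$156,600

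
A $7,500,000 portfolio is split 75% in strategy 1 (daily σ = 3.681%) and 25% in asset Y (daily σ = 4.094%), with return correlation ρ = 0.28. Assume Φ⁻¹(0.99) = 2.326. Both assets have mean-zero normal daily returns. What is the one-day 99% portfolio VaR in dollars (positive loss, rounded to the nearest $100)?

$558,600

σ_p² = 0.75²·3.681² + 0.25²·4.094² + 2·0.28·0.75·0.25·3.681·4.094 = 10.2516 (%²).
σ_p = √10.2516 = 3.202%.
VaR = 2.326 × 3.202% = 7.448%; on $7,500,000 that is $558,600.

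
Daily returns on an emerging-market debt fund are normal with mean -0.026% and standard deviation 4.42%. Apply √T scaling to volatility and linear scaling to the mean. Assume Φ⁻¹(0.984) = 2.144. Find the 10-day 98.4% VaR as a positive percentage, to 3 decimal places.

σ_{10d} = 4.42% × √10 = 13.977%; μ_{10d} = 10 × -0.026% = -0.260%.
VaR = −(-0.260%) + 2.144 × 13.977% = 30.227%.

30.227%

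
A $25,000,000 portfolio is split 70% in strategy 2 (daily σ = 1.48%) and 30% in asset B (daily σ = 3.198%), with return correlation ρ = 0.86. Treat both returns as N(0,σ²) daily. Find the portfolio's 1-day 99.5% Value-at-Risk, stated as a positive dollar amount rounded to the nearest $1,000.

$1,239,000

σ_p² = 0.7²·1.48² + 0.3²·3.198² + 2·0.86·0.7·0.3·1.48·3.198 = 3.7033 (%²).
σ_p = √3.7033 = 1.924%.
At 99.5%, z = 2.576.
VaR = 2.576 × 1.924% = 4.956%; on $25,000,000 that is $1,239,000.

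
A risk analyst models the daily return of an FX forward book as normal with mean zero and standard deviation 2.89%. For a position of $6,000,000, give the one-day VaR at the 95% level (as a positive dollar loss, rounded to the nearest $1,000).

At 95% one-sided, z = 1.645.
VaR = z·σ = 1.645 × 2.89% = 4.754%.
On $6,000,000: 0.04754 × $6,000,000 = $285,240.

$285,000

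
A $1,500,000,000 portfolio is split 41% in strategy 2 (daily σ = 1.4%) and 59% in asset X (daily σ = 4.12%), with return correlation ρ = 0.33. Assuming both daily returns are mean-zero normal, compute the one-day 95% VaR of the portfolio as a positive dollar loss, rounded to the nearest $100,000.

$66,000,000

σ_p² = 0.41²·1.4² + 0.59²·4.12² + 2·0.33·0.41·0.59·1.4·4.12 = 7.1591 (%²).
σ_p = √7.1591 = 2.676%.
At 95%, z = 1.645.
VaR = 1.645 × 2.676% = 4.402%; on $1,500,000,000 that is $66,030,000.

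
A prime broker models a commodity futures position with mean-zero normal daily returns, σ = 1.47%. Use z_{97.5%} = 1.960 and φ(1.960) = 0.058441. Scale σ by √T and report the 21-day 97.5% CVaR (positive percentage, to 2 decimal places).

σ_{21d} = 1.47% × √21 = 6.736%.
ES multiplier = φ(z)/(1−α) = 0.058441/0.025 = 2.338.
ES = 6.736% × 2.338 = 15.749%.

15.75%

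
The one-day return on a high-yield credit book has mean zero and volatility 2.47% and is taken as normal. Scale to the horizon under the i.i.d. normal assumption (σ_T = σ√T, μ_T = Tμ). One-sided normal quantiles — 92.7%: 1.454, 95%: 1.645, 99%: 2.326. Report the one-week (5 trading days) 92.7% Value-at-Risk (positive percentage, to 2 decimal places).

σ_{5d} = 2.47% × √5 = 5.523%.
VaR = 1.454 × 5.523% = 8.030%.

8.03%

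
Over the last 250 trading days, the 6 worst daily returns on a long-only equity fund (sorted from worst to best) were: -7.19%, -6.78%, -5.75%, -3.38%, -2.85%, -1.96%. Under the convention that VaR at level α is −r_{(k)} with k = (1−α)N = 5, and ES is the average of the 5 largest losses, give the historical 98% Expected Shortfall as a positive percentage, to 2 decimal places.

The 5 worst returns sum to -25.95%.
ES = −(-25.95%) / 5 = 5.19%.

5.19%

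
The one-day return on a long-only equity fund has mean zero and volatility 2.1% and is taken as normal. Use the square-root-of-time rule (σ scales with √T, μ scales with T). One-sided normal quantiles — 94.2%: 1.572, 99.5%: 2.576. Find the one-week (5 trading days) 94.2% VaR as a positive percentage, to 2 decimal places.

σ_{5d} = 2.1% × √5 = 4.696%.
VaR = 1.572 × 4.696% = 7.382%.

7.38%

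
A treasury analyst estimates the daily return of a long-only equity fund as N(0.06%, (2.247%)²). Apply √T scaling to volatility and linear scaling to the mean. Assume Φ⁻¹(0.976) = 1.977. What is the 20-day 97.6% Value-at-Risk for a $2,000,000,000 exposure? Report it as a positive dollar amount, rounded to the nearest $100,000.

σ_{20d} = 2.247% × √20 = 10.049%; μ_{20d} = 20 × 0.06% = 1.200%.
VaR = −(1.200%) + 1.977 × 10.049% = 18.667%.
On $2,000,000,000: 0.18667 × $2,000,000,000 = $373,340,000.

$373,300,000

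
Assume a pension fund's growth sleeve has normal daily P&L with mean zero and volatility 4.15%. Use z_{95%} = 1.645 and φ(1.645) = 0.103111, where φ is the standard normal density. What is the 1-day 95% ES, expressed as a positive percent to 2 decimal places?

8.56%

Tail multiplier: φ(z)/(1−α) = 0.103111 / 0.05 = 2.062.
ES = 4.15% × 2.062 = 8.557%.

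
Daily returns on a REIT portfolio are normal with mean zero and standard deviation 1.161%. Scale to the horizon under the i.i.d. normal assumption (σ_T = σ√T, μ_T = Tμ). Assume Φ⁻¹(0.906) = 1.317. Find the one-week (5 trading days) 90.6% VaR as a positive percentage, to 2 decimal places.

σ_{5d} = 1.161% × √5 = 2.596%.
VaR = 1.317 × 2.596% = 3.419%.

3.42%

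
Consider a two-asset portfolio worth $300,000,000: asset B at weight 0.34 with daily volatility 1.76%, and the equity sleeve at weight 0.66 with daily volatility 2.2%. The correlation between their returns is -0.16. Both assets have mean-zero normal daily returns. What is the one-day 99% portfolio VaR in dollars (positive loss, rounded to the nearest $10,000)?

$10,320,000

σ_p² = 0.34²·1.76² + 0.66²·2.2² + 2·-0.16·0.34·0.66·1.76·2.2 = 2.1883 (%²).
σ_p = √2.1883 = 1.479%.
At 99%, z = 2.326.
VaR = 2.326 × 1.479% = 3.440%; on $300,000,000 that is $10,320,000.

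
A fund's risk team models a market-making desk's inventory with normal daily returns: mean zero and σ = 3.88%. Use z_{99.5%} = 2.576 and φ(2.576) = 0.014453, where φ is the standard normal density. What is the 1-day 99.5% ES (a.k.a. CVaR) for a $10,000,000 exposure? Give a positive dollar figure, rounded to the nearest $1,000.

Tail multiplier: φ(z)/(1−α) = 0.014453 / 0.005 = 2.891.
ES = 3.88% × 2.891 = 11.217%.
On $10,000,000: 0.11217 × $10,000,000 = $1,121,700.

$1,122,000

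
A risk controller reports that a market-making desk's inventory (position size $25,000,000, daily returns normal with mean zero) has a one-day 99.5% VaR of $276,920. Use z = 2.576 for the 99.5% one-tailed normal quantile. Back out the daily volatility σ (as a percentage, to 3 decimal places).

VaR as a fraction: $276,920 / $25,000,000 = 1.108%.
σ = VaR / z = 1.108% / 2.576 = 0.430%.

0.430%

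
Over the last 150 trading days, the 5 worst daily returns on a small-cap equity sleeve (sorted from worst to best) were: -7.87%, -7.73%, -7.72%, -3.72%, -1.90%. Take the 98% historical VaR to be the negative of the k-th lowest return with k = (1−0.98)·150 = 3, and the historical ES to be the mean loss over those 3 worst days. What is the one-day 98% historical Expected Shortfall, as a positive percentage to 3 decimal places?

The 3 worst returns sum to -23.32%.
ES = −(-23.32%) / 3 = 7.7733…% ≈ 7.773%.

7.773%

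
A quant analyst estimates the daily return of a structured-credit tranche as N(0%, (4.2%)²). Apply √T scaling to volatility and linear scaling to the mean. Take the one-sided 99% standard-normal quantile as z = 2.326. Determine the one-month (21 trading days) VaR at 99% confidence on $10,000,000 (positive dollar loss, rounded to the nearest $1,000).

σ_{21d} = 4.2% × √21 = 19.247%.
VaR = 2.326 × 19.247% = 44.769%.
On $10,000,000: 0.44769 × $10,000,000 = $4,476,900.

$4,477,000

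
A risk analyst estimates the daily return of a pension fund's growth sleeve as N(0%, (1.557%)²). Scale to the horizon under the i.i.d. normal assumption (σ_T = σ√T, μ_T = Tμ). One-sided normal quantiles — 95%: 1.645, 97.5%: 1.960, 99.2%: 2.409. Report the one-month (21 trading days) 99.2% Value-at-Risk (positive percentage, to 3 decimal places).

σ_{21d} = 1.557% × √21 = 7.135%.
VaR = 2.409 × 7.135% = 17.188%.

17.188%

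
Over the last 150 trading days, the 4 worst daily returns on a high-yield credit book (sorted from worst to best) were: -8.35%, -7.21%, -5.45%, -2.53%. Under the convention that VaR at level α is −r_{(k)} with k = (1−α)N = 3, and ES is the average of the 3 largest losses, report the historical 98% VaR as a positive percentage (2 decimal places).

5.45%

k = 3; the 3rd lowest return is -5.45%, so VaR = 5.45%.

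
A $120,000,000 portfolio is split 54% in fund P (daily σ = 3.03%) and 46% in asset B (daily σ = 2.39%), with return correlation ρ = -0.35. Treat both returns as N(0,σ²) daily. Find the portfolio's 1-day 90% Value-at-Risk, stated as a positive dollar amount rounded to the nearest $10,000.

σ_p² = 0.54²·3.03² + 0.46²·2.39² + 2·-0.35·0.54·0.46·3.03·2.39 = 2.6266 (%²).
σ_p = √2.6266 = 1.621%.
At 90%, z = 1.282.
VaR = 1.282 × 1.621% = 2.078%; on $120,000,000 that is $2,493,600.

$2,490,000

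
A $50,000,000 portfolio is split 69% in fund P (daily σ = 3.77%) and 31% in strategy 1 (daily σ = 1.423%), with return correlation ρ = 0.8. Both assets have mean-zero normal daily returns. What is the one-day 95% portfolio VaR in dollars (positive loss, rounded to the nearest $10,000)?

σ_p² = 0.69²·3.77² + 0.31²·1.423² + 2·0.8·0.69·0.31·3.77·1.423 = 8.7974 (%²).
σ_p = √8.7974 = 2.966%.
At 95%, z = 1.645.
VaR = 1.645 × 2.966% = 4.879%; on $50,000,000 that is $2,439,500.

$2,440,000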